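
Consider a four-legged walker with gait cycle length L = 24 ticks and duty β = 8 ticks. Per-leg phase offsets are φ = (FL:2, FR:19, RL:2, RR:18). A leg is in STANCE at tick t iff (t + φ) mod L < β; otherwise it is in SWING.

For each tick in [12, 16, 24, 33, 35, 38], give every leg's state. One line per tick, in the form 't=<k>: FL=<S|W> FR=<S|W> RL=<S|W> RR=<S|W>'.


t=12: FL=W FR=S RL=W RR=S
t=16: FL=W FR=W RL=W RR=W
t=24: FL=S FR=W RL=S RR=W
t=33: FL=W FR=S RL=W RR=S
t=35: FL=W FR=S RL=W RR=S
t=38: FL=W FR=W RL=W RR=W

t=12: phase=(14,7,14,6) vs β=8 → FL=W FR=S RL=W RR=S
t=16: phase=(18,11,18,10) vs β=8 → FL=W FR=W RL=W RR=W
t=24: phase=(2,19,2,18) vs β=8 → FL=S FR=W RL=S RR=W
t=33: phase=(11,4,11,3) vs β=8 → FL=W FR=S RL=W RR=S
t=35: phase=(13,6,13,5) vs β=8 → FL=W FR=S RL=W RR=S
t=38: phase=(16,9,16,8) vs β=8 → FL=W FR=W RL=W RR=W


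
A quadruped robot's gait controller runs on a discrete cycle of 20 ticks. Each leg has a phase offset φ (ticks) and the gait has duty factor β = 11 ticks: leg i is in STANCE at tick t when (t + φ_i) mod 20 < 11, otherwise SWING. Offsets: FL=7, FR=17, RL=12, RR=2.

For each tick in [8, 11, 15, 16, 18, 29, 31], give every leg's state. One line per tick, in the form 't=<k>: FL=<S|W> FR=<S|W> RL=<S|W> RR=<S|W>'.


t=8: phase=(15,5,0,10) vs β=11 → FL=W FR=S RL=S RR=S
t=11: phase=(18,8,3,13) vs β=11 → FL=W FR=S RL=S RR=W
t=15: phase=(2,12,7,17) vs β=11 → FL=S FR=W RL=S RR=W
t=16: phase=(3,13,8,18) vs β=11 → FL=S FR=W RL=S RR=W
t=18: phase=(5,15,10,0) vs β=11 → FL=S FR=W RL=S RR=S
t=29: phase=(16,6,1,11) vs β=11 → FL=W FR=S RL=S RR=W
t=31: phase=(18,8,3,13) vs β=11 → FL=W FR=S RL=S RR=W

t=8: FL=W FR=S RL=S RR=S
t=11: FL=W FR=S RL=S RR=W
t=15: FL=S FR=W RL=S RR=W
t=16: FL=S FR=W RL=S RR=W
t=18: FL=S FR=W RL=S RR=S
t=29: FL=W FR=S RL=S RR=W
t=31: FL=W FR=S RL=S RR=W


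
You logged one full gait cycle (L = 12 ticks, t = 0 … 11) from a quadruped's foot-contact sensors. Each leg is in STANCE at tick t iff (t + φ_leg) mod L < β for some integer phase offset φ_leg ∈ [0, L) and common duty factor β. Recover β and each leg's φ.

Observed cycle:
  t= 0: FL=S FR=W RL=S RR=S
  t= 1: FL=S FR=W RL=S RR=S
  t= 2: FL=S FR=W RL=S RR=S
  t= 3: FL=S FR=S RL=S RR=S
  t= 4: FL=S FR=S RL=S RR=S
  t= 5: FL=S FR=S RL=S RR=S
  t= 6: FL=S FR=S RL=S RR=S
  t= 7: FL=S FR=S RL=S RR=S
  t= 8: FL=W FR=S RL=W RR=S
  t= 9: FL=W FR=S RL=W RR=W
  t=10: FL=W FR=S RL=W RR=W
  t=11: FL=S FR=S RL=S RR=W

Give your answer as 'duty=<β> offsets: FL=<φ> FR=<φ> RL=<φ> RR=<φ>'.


duty β = stance ticks per leg = 9
FL: stance ticks = 9; W→S at t=11 → φ=1
FR: stance ticks = 9; W→S at t=3 → φ=9
RL: stance ticks = 9; W→S at t=11 → φ=1
RR: stance ticks = 9; W→S at t=0 → φ=0

duty=9 offsets: FL=1 FR=9 RL=1 RR=0


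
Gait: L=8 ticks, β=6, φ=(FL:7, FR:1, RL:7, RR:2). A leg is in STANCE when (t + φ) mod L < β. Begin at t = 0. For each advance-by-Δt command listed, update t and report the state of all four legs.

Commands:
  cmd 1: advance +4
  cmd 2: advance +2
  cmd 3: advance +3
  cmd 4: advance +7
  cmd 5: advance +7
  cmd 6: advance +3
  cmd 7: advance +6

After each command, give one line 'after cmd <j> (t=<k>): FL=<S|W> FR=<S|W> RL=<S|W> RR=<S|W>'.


after cmd 1 (t=4): FL=S FR=S RL=S RR=W
after cmd 2 (t=6): FL=S FR=W RL=S RR=S
after cmd 3 (t=9): FL=S FR=S RL=S RR=S
after cmd 4 (t=16): FL=W FR=S RL=W RR=S
after cmd 5 (t=23): FL=W FR=S RL=W RR=S
after cmd 6 (t=26): FL=S FR=S RL=S RR=S
after cmd 7 (t=32): FL=W FR=S RL=W RR=S

start t=0: FL=W FR=S RL=W RR=S
cmd 1: advance +4 → t=4, phase=(3,5,3,6) → FL=S FR=S RL=S RR=W
cmd 2: advance +2 → t=6, phase=(5,7,5,0) → FL=S FR=W RL=S RR=S
cmd 3: advance +3 → t=9, phase=(0,2,0,3) → FL=S FR=S RL=S RR=S
cmd 4: advance +7 → t=16, phase=(7,1,7,2) → FL=W FR=S RL=W RR=S
cmd 5: advance +7 → t=23, phase=(6,0,6,1) → FL=W FR=S RL=W RR=S
cmd 6: advance +3 → t=26, phase=(1,3,1,4) → FL=S FR=S RL=S RR=S
cmd 7: advance +6 → t=32, phase=(7,1,7,2) → FL=W FR=S RL=W RR=S


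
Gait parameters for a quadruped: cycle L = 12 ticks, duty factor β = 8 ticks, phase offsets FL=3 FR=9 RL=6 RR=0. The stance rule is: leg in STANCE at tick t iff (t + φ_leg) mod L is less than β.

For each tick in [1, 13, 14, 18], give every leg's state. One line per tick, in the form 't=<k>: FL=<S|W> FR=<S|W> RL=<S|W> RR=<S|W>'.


t=1: phase=(4,10,7,1) vs β=8 → FL=S FR=W RL=S RR=S
t=13: phase=(4,10,7,1) vs β=8 → FL=S FR=W RL=S RR=S
t=14: phase=(5,11,8,2) vs β=8 → FL=S FR=W RL=W RR=S
t=18: phase=(9,3,0,6) vs β=8 → FL=W FR=S RL=S RR=S

t=1: FL=S FR=W RL=S RR=S
t=13: FL=S FR=W RL=S RR=S
t=14: FL=S FR=W RL=W RR=S
t=18: FL=W FR=S RL=S RR=S


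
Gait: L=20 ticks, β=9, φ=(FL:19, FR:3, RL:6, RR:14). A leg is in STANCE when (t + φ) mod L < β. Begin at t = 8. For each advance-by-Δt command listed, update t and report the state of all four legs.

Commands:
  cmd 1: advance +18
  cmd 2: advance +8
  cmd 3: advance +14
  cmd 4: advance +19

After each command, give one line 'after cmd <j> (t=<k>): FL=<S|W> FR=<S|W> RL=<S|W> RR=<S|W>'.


start t=8: FL=S FR=W RL=W RR=S
cmd 1: advance +18 → t=26, phase=(5,9,12,0) → FL=S FR=W RL=W RR=S
cmd 2: advance +8 → t=34, phase=(13,17,0,8) → FL=W FR=W RL=S RR=S
cmd 3: advance +14 → t=48, phase=(7,11,14,2) → FL=S FR=W RL=W RR=S
cmd 4: advance +19 → t=67, phase=(6,10,13,1) → FL=S FR=W RL=W RR=S

after cmd 1 (t=26): FL=S FR=W RL=W RR=S
after cmd 2 (t=34): FL=W FR=W RL=S RR=S
after cmd 3 (t=48): FL=S FR=W RL=W RR=S
after cmd 4 (t=67): FL=S FR=W RL=W RR=S


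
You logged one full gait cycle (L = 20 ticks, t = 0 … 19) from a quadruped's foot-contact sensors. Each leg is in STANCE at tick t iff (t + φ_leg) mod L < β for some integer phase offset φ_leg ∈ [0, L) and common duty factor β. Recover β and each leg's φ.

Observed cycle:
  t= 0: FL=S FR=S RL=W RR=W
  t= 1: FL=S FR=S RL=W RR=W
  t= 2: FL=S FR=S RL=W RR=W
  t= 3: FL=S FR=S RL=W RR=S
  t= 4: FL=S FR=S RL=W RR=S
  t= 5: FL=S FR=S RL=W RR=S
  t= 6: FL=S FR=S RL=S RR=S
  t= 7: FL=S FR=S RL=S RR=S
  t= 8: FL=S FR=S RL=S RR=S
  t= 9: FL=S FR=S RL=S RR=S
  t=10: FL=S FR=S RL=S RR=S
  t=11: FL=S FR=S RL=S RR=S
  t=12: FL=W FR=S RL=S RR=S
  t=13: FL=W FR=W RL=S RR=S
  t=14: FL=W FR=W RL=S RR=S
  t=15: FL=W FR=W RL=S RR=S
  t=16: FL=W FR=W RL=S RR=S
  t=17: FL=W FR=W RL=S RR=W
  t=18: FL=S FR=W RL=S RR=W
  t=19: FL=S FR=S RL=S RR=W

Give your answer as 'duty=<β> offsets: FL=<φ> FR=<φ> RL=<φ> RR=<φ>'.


duty=14 offsets: FL=2 FR=1 RL=14 RR=17

duty β = stance ticks per leg = 14
FL: stance ticks = 14; W→S at t=18 → φ=2
FR: stance ticks = 14; W→S at t=19 → φ=1
RL: stance ticks = 14; W→S at t=6 → φ=14
RR: stance ticks = 14; W→S at t=3 → φ=17


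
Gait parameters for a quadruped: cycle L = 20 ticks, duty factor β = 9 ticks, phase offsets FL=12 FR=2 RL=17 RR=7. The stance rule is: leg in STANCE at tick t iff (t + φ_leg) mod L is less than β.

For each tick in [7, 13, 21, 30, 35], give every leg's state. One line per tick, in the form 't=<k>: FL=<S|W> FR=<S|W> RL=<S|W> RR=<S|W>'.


t=7: phase=(19,9,4,14) vs β=9 → FL=W FR=W RL=S RR=W
t=13: phase=(5,15,10,0) vs β=9 → FL=S FR=W RL=W RR=S
t=21: phase=(13,3,18,8) vs β=9 → FL=W FR=S RL=W RR=S
t=30: phase=(2,12,7,17) vs β=9 → FL=S FR=W RL=S RR=W
t=35: phase=(7,17,12,2) vs β=9 → FL=S FR=W RL=W RR=S

t=7: FL=W FR=W RL=S RR=W
t=13: FL=S FR=W RL=W RR=S
t=21: FL=W FR=S RL=W RR=S
t=30: FL=S FR=W RL=S RR=W
t=35: FL=S FR=W RL=W RR=S


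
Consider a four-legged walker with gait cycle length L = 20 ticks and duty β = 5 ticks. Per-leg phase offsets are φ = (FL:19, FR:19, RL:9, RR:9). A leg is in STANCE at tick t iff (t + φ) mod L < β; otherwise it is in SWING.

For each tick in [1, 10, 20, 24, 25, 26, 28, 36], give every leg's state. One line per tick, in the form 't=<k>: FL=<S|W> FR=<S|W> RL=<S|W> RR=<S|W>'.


t=1: FL=S FR=S RL=W RR=W
t=10: FL=W FR=W RL=W RR=W
t=20: FL=W FR=W RL=W RR=W
t=24: FL=S FR=S RL=W RR=W
t=25: FL=S FR=S RL=W RR=W
t=26: FL=W FR=W RL=W RR=W
t=28: FL=W FR=W RL=W RR=W
t=36: FL=W FR=W RL=W RR=W

t=1: phase=(0,0,10,10) vs β=5 → FL=S FR=S RL=W RR=W
t=10: phase=(9,9,19,19) vs β=5 → FL=W FR=W RL=W RR=W
t=20: phase=(19,19,9,9) vs β=5 → FL=W FR=W RL=W RR=W
t=24: phase=(3,3,13,13) vs β=5 → FL=S FR=S RL=W RR=W
t=25: phase=(4,4,14,14) vs β=5 → FL=S FR=S RL=W RR=W
t=26: phase=(5,5,15,15) vs β=5 → FL=W FR=W RL=W RR=W
t=28: phase=(7,7,17,17) vs β=5 → FL=W FR=W RL=W RR=W
t=36: phase=(15,15,5,5) vs β=5 → FL=W FR=W RL=W RR=W


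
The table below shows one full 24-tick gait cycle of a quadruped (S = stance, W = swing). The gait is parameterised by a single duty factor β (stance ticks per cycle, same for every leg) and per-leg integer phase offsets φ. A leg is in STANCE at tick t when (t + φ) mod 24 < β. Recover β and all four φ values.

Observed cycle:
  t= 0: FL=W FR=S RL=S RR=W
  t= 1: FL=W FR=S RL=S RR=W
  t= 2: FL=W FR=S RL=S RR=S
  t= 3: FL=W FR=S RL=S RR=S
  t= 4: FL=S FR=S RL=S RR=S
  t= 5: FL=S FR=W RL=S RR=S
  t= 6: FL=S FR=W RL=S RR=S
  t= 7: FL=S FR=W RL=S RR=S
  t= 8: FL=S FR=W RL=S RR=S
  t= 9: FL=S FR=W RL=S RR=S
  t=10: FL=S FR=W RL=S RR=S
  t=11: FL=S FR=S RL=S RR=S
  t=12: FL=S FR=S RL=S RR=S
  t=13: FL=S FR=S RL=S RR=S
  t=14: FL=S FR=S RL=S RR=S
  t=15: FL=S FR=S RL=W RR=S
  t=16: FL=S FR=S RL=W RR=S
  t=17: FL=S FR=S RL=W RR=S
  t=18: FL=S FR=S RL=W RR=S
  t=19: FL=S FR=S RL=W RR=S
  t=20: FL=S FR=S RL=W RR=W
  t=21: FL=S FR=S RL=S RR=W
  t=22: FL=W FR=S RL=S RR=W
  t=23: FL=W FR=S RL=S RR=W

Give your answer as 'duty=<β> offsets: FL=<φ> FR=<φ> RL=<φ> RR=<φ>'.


duty=18 offsets: FL=20 FR=13 RL=3 RR=22

duty β = stance ticks per leg = 18
FL: stance ticks = 18; W→S at t=4 → φ=20
FR: stance ticks = 18; W→S at t=11 → φ=13
RL: stance ticks = 18; W→S at t=21 → φ=3
RR: stance ticks = 18; W→S at t=2 → φ=22


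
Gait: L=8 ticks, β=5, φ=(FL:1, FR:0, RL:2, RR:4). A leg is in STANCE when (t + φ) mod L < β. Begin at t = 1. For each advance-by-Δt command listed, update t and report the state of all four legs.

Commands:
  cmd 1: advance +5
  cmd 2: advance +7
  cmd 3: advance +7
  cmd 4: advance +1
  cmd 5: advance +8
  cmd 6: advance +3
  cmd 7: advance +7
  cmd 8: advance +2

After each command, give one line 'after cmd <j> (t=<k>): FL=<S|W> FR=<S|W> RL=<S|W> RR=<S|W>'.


after cmd 1 (t=6): FL=W FR=W RL=S RR=S
after cmd 2 (t=13): FL=W FR=W RL=W RR=S
after cmd 3 (t=20): FL=W FR=S RL=W RR=S
after cmd 4 (t=21): FL=W FR=W RL=W RR=S
after cmd 5 (t=29): FL=W FR=W RL=W RR=S
after cmd 6 (t=32): FL=S FR=S RL=S RR=S
after cmd 7 (t=39): FL=S FR=W RL=S RR=S
after cmd 8 (t=41): FL=S FR=S RL=S RR=W

start t=1: FL=S FR=S RL=S RR=W
cmd 1: advance +5 → t=6, phase=(7,6,0,2) → FL=W FR=W RL=S RR=S
cmd 2: advance +7 → t=13, phase=(6,5,7,1) → FL=W FR=W RL=W RR=S
cmd 3: advance +7 → t=20, phase=(5,4,6,0) → FL=W FR=S RL=W RR=S
cmd 4: advance +1 → t=21, phase=(6,5,7,1) → FL=W FR=W RL=W RR=S
cmd 5: advance +8 → t=29, phase=(6,5,7,1) → FL=W FR=W RL=W RR=S
cmd 6: advance +3 → t=32, phase=(1,0,2,4) → FL=S FR=S RL=S RR=S
cmd 7: advance +7 → t=39, phase=(0,7,1,3) → FL=S FR=W RL=S RR=S
cmd 8: advance +2 → t=41, phase=(2,1,3,5) → FL=S FR=S RL=S RR=W


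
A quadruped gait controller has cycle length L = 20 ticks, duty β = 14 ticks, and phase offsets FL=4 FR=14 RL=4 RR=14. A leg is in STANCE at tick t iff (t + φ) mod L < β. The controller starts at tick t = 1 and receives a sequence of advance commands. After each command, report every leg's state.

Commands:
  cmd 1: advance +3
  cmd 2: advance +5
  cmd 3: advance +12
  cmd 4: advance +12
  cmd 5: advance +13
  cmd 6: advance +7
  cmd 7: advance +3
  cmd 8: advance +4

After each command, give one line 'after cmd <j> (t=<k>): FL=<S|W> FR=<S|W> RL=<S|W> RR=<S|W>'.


start t=1: FL=S FR=W RL=S RR=W
cmd 1: advance +3 → t=4, phase=(8,18,8,18) → FL=S FR=W RL=S RR=W
cmd 2: advance +5 → t=9, phase=(13,3,13,3) → FL=S FR=S RL=S RR=S
cmd 3: advance +12 → t=21, phase=(5,15,5,15) → FL=S FR=W RL=S RR=W
cmd 4: advance +12 → t=33, phase=(17,7,17,7) → FL=W FR=S RL=W RR=S
cmd 5: advance +13 → t=46, phase=(10,0,10,0) → FL=S FR=S RL=S RR=S
cmd 6: advance +7 → t=53, phase=(17,7,17,7) → FL=W FR=S RL=W RR=S
cmd 7: advance +3 → t=56, phase=(0,10,0,10) → FL=S FR=S RL=S RR=S
cmd 8: advance +4 → t=60, phase=(4,14,4,14) → FL=S FR=W RL=S RR=W

after cmd 1 (t=4): FL=S FR=W RL=S RR=W
after cmd 2 (t=9): FL=S FR=S RL=S RR=S
after cmd 3 (t=21): FL=S FR=W RL=S RR=W
after cmd 4 (t=33): FL=W FR=S RL=W RR=S
after cmd 5 (t=46): FL=S FR=S RL=S RR=S
after cmd 6 (t=53): FL=W FR=S RL=W RR=S
after cmd 7 (t=56): FL=S FR=S RL=S RR=S
after cmd 8 (t=60): FL=S FR=W RL=S RR=W


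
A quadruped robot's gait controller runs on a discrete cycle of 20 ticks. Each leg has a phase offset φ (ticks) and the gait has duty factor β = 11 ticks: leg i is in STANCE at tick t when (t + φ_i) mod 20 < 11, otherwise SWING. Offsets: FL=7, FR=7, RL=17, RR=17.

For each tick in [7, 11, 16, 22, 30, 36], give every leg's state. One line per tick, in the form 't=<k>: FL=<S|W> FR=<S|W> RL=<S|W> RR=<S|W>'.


t=7: phase=(14,14,4,4) vs β=11 → FL=W FR=W RL=S RR=S
t=11: phase=(18,18,8,8) vs β=11 → FL=W FR=W RL=S RR=S
t=16: phase=(3,3,13,13) vs β=11 → FL=S FR=S RL=W RR=W
t=22: phase=(9,9,19,19) vs β=11 → FL=S FR=S RL=W RR=W
t=30: phase=(17,17,7,7) vs β=11 → FL=W FR=W RL=S RR=S
t=36: phase=(3,3,13,13) vs β=11 → FL=S FR=S RL=W RR=W

t=7: FL=W FR=W RL=S RR=S
t=11: FL=W FR=W RL=S RR=S
t=16: FL=S FR=S RL=W RR=W
t=22: FL=S FR=S RL=W RR=W
t=30: FL=W FR=W RL=S RR=S
t=36: FL=S FR=S RL=W RR=W


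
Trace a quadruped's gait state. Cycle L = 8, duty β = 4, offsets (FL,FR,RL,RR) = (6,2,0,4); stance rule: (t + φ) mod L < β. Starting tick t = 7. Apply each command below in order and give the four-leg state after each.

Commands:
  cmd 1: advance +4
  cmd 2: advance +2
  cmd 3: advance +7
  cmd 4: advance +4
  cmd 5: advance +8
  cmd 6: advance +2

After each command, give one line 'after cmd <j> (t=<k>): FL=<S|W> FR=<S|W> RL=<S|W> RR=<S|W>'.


start t=7: FL=W FR=S RL=W RR=S
cmd 1: advance +4 → t=11, phase=(1,5,3,7) → FL=S FR=W RL=S RR=W
cmd 2: advance +2 → t=13, phase=(3,7,5,1) → FL=S FR=W RL=W RR=S
cmd 3: advance +7 → t=20, phase=(2,6,4,0) → FL=S FR=W RL=W RR=S
cmd 4: advance +4 → t=24, phase=(6,2,0,4) → FL=W FR=S RL=S RR=W
cmd 5: advance +8 → t=32, phase=(6,2,0,4) → FL=W FR=S RL=S RR=W
cmd 6: advance +2 → t=34, phase=(0,4,2,6) → FL=S FR=W RL=S RR=W

after cmd 1 (t=11): FL=S FR=W RL=S RR=W
after cmd 2 (t=13): FL=S FR=W RL=W RR=S
after cmd 3 (t=20): FL=S FR=W RL=W RR=S
after cmd 4 (t=24): FL=W FR=S RL=S RR=W
after cmd 5 (t=32): FL=W FR=S RL=S RR=W
after cmd 6 (t=34): FL=S FR=W RL=S RR=W


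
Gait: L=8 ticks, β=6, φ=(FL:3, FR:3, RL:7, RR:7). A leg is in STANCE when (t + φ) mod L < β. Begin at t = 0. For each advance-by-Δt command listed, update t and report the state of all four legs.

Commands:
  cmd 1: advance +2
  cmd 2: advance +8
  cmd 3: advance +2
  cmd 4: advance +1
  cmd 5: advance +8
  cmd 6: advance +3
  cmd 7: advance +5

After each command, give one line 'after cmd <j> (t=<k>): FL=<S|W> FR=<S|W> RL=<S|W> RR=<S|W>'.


start t=0: FL=S FR=S RL=W RR=W
cmd 1: advance +2 → t=2, phase=(5,5,1,1) → FL=S FR=S RL=S RR=S
cmd 2: advance +8 → t=10, phase=(5,5,1,1) → FL=S FR=S RL=S RR=S
cmd 3: advance +2 → t=12, phase=(7,7,3,3) → FL=W FR=W RL=S RR=S
cmd 4: advance +1 → t=13, phase=(0,0,4,4) → FL=S FR=S RL=S RR=S
cmd 5: advance +8 → t=21, phase=(0,0,4,4) → FL=S FR=S RL=S RR=S
cmd 6: advance +3 → t=24, phase=(3,3,7,7) → FL=S FR=S RL=W RR=W
cmd 7: advance +5 → t=29, phase=(0,0,4,4) → FL=S FR=S RL=S RR=S

after cmd 1 (t=2): FL=S FR=S RL=S RR=S
after cmd 2 (t=10): FL=S FR=S RL=S RR=S
after cmd 3 (t=12): FL=W FR=W RL=S RR=S
after cmd 4 (t=13): FL=S FR=S RL=S RR=S
after cmd 5 (t=21): FL=S FR=S RL=S RR=S
after cmd 6 (t=24): FL=S FR=S RL=W RR=W
after cmd 7 (t=29): FL=S FR=S RL=S RR=S


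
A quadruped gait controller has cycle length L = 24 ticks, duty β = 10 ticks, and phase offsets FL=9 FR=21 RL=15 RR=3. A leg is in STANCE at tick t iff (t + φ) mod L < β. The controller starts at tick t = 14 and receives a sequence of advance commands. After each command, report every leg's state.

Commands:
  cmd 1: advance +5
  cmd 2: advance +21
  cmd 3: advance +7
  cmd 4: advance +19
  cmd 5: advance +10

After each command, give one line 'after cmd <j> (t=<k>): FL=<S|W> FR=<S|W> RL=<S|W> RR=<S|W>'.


after cmd 1 (t=19): FL=S FR=W RL=W RR=W
after cmd 2 (t=40): FL=S FR=W RL=S RR=W
after cmd 3 (t=47): FL=S FR=W RL=W RR=S
after cmd 4 (t=66): FL=S FR=W RL=S RR=W
after cmd 5 (t=76): FL=W FR=S RL=W RR=S

start t=14: FL=W FR=W RL=S RR=W
cmd 1: advance +5 → t=19, phase=(4,16,10,22) → FL=S FR=W RL=W RR=W
cmd 2: advance +21 → t=40, phase=(1,13,7,19) → FL=S FR=W RL=S RR=W
cmd 3: advance +7 → t=47, phase=(8,20,14,2) → FL=S FR=W RL=W RR=S
cmd 4: advance +19 → t=66, phase=(3,15,9,21) → FL=S FR=W RL=S RR=W
cmd 5: advance +10 → t=76, phase=(13,1,19,7) → FL=W FR=S RL=W RR=S


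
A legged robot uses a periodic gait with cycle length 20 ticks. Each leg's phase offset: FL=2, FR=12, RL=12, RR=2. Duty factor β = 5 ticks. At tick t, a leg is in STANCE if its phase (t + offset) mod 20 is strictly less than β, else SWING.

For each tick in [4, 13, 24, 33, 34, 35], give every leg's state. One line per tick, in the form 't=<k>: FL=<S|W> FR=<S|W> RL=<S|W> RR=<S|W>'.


t=4: FL=W FR=W RL=W RR=W
t=13: FL=W FR=W RL=W RR=W
t=24: FL=W FR=W RL=W RR=W
t=33: FL=W FR=W RL=W RR=W
t=34: FL=W FR=W RL=W RR=W
t=35: FL=W FR=W RL=W RR=W

t=4: phase=(6,16,16,6) vs β=5 → FL=W FR=W RL=W RR=W
t=13: phase=(15,5,5,15) vs β=5 → FL=W FR=W RL=W RR=W
t=24: phase=(6,16,16,6) vs β=5 → FL=W FR=W RL=W RR=W
t=33: phase=(15,5,5,15) vs β=5 → FL=W FR=W RL=W RR=W
t=34: phase=(16,6,6,16) vs β=5 → FL=W FR=W RL=W RR=W
t=35: phase=(17,7,7,17) vs β=5 → FL=W FR=W RL=W RR=W


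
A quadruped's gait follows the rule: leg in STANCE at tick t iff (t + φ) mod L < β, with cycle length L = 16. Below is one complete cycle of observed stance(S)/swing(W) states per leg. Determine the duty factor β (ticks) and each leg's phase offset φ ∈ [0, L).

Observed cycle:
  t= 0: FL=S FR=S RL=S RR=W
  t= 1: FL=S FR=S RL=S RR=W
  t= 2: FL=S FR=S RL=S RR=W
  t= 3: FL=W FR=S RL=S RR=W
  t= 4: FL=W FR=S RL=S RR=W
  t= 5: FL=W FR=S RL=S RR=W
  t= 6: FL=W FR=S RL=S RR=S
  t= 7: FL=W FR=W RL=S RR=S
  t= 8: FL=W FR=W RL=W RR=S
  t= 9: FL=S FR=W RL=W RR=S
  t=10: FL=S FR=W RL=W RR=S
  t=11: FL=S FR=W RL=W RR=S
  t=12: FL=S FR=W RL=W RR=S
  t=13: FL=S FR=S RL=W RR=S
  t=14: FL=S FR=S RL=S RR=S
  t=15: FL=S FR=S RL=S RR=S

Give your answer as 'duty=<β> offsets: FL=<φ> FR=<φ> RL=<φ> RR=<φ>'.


duty β = stance ticks per leg = 10
FL: stance ticks = 10; W→S at t=9 → φ=7
FR: stance ticks = 10; W→S at t=13 → φ=3
RL: stance ticks = 10; W→S at t=14 → φ=2
RR: stance ticks = 10; W→S at t=6 → φ=10

duty=10 offsets: FL=7 FR=3 RL=2 RR=10


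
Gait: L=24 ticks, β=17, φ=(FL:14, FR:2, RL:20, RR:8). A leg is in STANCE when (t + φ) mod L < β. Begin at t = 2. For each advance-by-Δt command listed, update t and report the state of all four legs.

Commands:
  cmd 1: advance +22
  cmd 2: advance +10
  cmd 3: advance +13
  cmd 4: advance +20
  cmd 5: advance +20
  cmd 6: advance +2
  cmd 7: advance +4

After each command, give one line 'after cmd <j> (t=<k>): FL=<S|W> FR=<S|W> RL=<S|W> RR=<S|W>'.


start t=2: FL=S FR=S RL=W RR=S
cmd 1: advance +22 → t=24, phase=(14,2,20,8) → FL=S FR=S RL=W RR=S
cmd 2: advance +10 → t=34, phase=(0,12,6,18) → FL=S FR=S RL=S RR=W
cmd 3: advance +13 → t=47, phase=(13,1,19,7) → FL=S FR=S RL=W RR=S
cmd 4: advance +20 → t=67, phase=(9,21,15,3) → FL=S FR=W RL=S RR=S
cmd 5: advance +20 → t=87, phase=(5,17,11,23) → FL=S FR=W RL=S RR=W
cmd 6: advance +2 → t=89, phase=(7,19,13,1) → FL=S FR=W RL=S RR=S
cmd 7: advance +4 → t=93, phase=(11,23,17,5) → FL=S FR=W RL=W RR=S

after cmd 1 (t=24): FL=S FR=S RL=W RR=S
after cmd 2 (t=34): FL=S FR=S RL=S RR=W
after cmd 3 (t=47): FL=S FR=S RL=W RR=S
after cmd 4 (t=67): FL=S FR=W RL=S RR=S
after cmd 5 (t=87): FL=S FR=W RL=S RR=W
after cmd 6 (t=89): FL=S FR=W RL=S RR=S
after cmd 7 (t=93): FL=S FR=W RL=W RR=S


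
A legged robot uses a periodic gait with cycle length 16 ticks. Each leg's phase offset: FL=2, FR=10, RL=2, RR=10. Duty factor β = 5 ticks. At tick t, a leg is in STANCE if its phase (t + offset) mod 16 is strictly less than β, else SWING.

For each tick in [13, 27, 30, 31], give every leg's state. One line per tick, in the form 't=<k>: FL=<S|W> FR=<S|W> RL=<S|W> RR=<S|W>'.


t=13: phase=(15,7,15,7) vs β=5 → FL=W FR=W RL=W RR=W
t=27: phase=(13,5,13,5) vs β=5 → FL=W FR=W RL=W RR=W
t=30: phase=(0,8,0,8) vs β=5 → FL=S FR=W RL=S RR=W
t=31: phase=(1,9,1,9) vs β=5 → FL=S FR=W RL=S RR=W

t=13: FL=W FR=W RL=W RR=W
t=27: FL=W FR=W RL=W RR=W
t=30: FL=S FR=W RL=S RR=W
t=31: FL=S FR=W RL=S RR=W


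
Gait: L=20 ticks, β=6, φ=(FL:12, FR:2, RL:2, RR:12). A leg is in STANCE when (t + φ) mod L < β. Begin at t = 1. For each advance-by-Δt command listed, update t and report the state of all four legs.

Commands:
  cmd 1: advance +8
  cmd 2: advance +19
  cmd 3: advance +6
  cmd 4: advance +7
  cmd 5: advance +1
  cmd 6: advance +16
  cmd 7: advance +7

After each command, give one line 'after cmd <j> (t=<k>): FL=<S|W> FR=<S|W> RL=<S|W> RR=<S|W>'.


after cmd 1 (t=9): FL=S FR=W RL=W RR=S
after cmd 2 (t=28): FL=S FR=W RL=W RR=S
after cmd 3 (t=34): FL=W FR=W RL=W RR=W
after cmd 4 (t=41): FL=W FR=S RL=S RR=W
after cmd 5 (t=42): FL=W FR=S RL=S RR=W
after cmd 6 (t=58): FL=W FR=S RL=S RR=W
after cmd 7 (t=65): FL=W FR=W RL=W RR=W

start t=1: FL=W FR=S RL=S RR=W
cmd 1: advance +8 → t=9, phase=(1,11,11,1) → FL=S FR=W RL=W RR=S
cmd 2: advance +19 → t=28, phase=(0,10,10,0) → FL=S FR=W RL=W RR=S
cmd 3: advance +6 → t=34, phase=(6,16,16,6) → FL=W FR=W RL=W RR=W
cmd 4: advance +7 → t=41, phase=(13,3,3,13) → FL=W FR=S RL=S RR=W
cmd 5: advance +1 → t=42, phase=(14,4,4,14) → FL=W FR=S RL=S RR=W
cmd 6: advance +16 → t=58, phase=(10,0,0,10) → FL=W FR=S RL=S RR=W
cmd 7: advance +7 → t=65, phase=(17,7,7,17) → FL=W FR=W RL=W RR=W


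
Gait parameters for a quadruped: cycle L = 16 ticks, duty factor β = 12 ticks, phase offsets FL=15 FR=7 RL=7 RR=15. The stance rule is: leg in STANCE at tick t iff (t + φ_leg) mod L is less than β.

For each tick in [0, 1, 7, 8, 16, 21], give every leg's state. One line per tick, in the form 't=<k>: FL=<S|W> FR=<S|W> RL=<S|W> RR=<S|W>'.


t=0: phase=(15,7,7,15) vs β=12 → FL=W FR=S RL=S RR=W
t=1: phase=(0,8,8,0) vs β=12 → FL=S FR=S RL=S RR=S
t=7: phase=(6,14,14,6) vs β=12 → FL=S FR=W RL=W RR=S
t=8: phase=(7,15,15,7) vs β=12 → FL=S FR=W RL=W RR=S
t=16: phase=(15,7,7,15) vs β=12 → FL=W FR=S RL=S RR=W
t=21: phase=(4,12,12,4) vs β=12 → FL=S FR=W RL=W RR=S

t=0: FL=W FR=S RL=S RR=W
t=1: FL=S FR=S RL=S RR=S
t=7: FL=S FR=W RL=W RR=S
t=8: FL=S FR=W RL=W RR=S
t=16: FL=W FR=S RL=S RR=W
t=21: FL=S FR=W RL=W RR=S


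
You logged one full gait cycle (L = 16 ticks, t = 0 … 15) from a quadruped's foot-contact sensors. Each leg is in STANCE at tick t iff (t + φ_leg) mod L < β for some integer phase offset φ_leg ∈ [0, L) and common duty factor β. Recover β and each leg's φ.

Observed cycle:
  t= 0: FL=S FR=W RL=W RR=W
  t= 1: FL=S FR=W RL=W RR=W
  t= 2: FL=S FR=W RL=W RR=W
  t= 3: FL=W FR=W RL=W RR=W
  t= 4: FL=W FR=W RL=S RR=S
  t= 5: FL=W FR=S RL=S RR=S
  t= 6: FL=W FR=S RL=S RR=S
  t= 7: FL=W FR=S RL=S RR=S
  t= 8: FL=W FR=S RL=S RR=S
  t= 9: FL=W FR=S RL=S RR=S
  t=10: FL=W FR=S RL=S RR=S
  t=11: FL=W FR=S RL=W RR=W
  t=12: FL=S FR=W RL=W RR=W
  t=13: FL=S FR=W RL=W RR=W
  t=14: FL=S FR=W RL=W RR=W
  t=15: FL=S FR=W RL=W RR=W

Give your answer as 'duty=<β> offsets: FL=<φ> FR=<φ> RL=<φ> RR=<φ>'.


duty β = stance ticks per leg = 7
FL: stance ticks = 7; W→S at t=12 → φ=4
FR: stance ticks = 7; W→S at t=5 → φ=11
RL: stance ticks = 7; W→S at t=4 → φ=12
RR: stance ticks = 7; W→S at t=4 → φ=12

duty=7 offsets: FL=4 FR=11 RL=12 RR=12


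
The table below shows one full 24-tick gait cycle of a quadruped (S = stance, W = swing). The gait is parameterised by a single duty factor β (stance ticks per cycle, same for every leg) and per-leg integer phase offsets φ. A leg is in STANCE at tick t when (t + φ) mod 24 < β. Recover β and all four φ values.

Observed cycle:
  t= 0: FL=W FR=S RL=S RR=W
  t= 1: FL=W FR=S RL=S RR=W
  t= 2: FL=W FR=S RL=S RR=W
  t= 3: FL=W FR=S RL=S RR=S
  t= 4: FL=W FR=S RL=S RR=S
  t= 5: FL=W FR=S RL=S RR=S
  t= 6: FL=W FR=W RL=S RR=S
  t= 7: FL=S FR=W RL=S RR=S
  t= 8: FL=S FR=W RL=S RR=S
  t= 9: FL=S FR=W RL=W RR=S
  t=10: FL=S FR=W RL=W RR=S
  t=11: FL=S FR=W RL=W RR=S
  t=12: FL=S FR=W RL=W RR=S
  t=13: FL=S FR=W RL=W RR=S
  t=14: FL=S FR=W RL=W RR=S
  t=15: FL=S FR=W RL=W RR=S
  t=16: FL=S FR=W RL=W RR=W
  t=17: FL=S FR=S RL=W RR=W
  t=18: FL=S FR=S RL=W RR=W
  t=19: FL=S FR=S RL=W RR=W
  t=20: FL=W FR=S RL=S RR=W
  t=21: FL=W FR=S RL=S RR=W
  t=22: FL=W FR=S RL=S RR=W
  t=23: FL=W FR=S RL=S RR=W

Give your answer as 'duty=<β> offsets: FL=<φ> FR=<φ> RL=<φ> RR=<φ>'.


duty β = stance ticks per leg = 13
FL: stance ticks = 13; W→S at t=7 → φ=17
FR: stance ticks = 13; W→S at t=17 → φ=7
RL: stance ticks = 13; W→S at t=20 → φ=4
RR: stance ticks = 13; W→S at t=3 → φ=21

duty=13 offsets: FL=17 FR=7 RL=4 RR=21


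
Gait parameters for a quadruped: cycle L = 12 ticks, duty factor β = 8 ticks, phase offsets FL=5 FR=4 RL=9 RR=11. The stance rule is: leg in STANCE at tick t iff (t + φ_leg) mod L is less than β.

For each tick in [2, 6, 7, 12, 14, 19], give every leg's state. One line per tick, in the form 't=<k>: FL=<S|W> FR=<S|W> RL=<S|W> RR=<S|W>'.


t=2: phase=(7,6,11,1) vs β=8 → FL=S FR=S RL=W RR=S
t=6: phase=(11,10,3,5) vs β=8 → FL=W FR=W RL=S RR=S
t=7: phase=(0,11,4,6) vs β=8 → FL=S FR=W RL=S RR=S
t=12: phase=(5,4,9,11) vs β=8 → FL=S FR=S RL=W RR=W
t=14: phase=(7,6,11,1) vs β=8 → FL=S FR=S RL=W RR=S
t=19: phase=(0,11,4,6) vs β=8 → FL=S FR=W RL=S RR=S

t=2: FL=S FR=S RL=W RR=S
t=6: FL=W FR=W RL=S RR=S
t=7: FL=S FR=W RL=S RR=S
t=12: FL=S FR=S RL=W RR=W
t=14: FL=S FR=S RL=W RR=S
t=19: FL=S FR=W RL=S RR=S


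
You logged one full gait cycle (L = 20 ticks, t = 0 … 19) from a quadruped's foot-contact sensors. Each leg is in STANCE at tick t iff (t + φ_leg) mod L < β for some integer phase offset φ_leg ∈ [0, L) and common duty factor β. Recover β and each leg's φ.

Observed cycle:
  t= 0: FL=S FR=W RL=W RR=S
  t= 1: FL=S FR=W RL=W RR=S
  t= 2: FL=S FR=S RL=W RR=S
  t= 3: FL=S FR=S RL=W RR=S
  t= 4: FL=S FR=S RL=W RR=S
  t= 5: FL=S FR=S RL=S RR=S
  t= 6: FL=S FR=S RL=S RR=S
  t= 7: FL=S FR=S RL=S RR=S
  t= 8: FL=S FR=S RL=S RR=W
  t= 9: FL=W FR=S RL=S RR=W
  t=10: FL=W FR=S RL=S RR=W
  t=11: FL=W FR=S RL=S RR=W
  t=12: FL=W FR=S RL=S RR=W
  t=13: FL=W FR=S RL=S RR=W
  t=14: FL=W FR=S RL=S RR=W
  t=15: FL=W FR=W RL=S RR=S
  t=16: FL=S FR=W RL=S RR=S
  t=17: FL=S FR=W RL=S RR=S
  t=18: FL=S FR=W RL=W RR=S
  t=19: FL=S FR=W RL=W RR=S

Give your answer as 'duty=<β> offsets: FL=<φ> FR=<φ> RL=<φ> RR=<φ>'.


duty=13 offsets: FL=4 FR=18 RL=15 RR=5

duty β = stance ticks per leg = 13
FL: stance ticks = 13; W→S at t=16 → φ=4
FR: stance ticks = 13; W→S at t=2 → φ=18
RL: stance ticks = 13; W→S at t=5 → φ=15
RR: stance ticks = 13; W→S at t=15 → φ=5


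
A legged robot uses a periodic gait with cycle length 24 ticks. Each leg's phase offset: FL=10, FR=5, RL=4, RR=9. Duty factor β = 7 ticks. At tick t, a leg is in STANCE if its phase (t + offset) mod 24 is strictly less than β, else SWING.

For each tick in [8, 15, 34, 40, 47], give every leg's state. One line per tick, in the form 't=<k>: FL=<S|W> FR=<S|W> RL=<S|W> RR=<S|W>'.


t=8: phase=(18,13,12,17) vs β=7 → FL=W FR=W RL=W RR=W
t=15: phase=(1,20,19,0) vs β=7 → FL=S FR=W RL=W RR=S
t=34: phase=(20,15,14,19) vs β=7 → FL=W FR=W RL=W RR=W
t=40: phase=(2,21,20,1) vs β=7 → FL=S FR=W RL=W RR=S
t=47: phase=(9,4,3,8) vs β=7 → FL=W FR=S RL=S RR=W

t=8: FL=W FR=W RL=W RR=W
t=15: FL=S FR=W RL=W RR=S
t=34: FL=W FR=W RL=W RR=W
t=40: FL=S FR=W RL=W RR=S
t=47: FL=W FR=S RL=S RR=W


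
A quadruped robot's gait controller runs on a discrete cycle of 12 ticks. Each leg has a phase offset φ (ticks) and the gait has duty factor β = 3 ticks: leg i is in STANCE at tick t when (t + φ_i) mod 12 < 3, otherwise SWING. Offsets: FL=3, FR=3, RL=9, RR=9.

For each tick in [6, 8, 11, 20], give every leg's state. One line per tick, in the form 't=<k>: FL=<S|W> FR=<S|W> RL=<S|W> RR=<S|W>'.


t=6: phase=(9,9,3,3) vs β=3 → FL=W FR=W RL=W RR=W
t=8: phase=(11,11,5,5) vs β=3 → FL=W FR=W RL=W RR=W
t=11: phase=(2,2,8,8) vs β=3 → FL=S FR=S RL=W RR=W
t=20: phase=(11,11,5,5) vs β=3 → FL=W FR=W RL=W RR=W

t=6: FL=W FR=W RL=W RR=W
t=8: FL=W FR=W RL=W RR=W
t=11: FL=S FR=S RL=W RR=W
t=20: FL=W FR=W RL=W RR=W


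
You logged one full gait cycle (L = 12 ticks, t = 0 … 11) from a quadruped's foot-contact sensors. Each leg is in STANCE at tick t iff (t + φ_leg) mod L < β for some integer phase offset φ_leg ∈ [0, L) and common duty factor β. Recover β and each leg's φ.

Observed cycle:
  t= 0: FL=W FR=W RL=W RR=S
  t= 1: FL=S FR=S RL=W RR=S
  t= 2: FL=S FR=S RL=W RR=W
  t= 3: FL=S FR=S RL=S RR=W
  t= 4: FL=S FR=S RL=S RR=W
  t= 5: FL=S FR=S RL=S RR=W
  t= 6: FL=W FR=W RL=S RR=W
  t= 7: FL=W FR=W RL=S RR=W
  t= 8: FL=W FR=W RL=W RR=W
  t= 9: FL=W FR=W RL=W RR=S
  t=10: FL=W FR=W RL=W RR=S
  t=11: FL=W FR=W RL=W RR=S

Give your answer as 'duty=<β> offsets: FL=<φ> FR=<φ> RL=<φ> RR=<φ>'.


duty=5 offsets: FL=11 FR=11 RL=9 RR=3

duty β = stance ticks per leg = 5
FL: stance ticks = 5; W→S at t=1 → φ=11
FR: stance ticks = 5; W→S at t=1 → φ=11
RL: stance ticks = 5; W→S at t=3 → φ=9
RR: stance ticks = 5; W→S at t=9 → φ=3


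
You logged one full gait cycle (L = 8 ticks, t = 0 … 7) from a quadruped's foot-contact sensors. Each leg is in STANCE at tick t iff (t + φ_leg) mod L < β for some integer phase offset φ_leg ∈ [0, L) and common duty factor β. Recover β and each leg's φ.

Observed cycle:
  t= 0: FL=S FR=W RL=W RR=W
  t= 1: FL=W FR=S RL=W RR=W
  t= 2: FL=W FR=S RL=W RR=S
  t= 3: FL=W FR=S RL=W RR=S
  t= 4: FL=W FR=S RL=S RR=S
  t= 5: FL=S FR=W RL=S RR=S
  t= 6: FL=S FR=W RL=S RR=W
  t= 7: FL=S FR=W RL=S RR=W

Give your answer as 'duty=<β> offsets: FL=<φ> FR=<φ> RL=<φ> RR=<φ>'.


duty β = stance ticks per leg = 4
FL: stance ticks = 4; W→S at t=5 → φ=3
FR: stance ticks = 4; W→S at t=1 → φ=7
RL: stance ticks = 4; W→S at t=4 → φ=4
RR: stance ticks = 4; W→S at t=2 → φ=6

duty=4 offsets: FL=3 FR=7 RL=4 RR=6


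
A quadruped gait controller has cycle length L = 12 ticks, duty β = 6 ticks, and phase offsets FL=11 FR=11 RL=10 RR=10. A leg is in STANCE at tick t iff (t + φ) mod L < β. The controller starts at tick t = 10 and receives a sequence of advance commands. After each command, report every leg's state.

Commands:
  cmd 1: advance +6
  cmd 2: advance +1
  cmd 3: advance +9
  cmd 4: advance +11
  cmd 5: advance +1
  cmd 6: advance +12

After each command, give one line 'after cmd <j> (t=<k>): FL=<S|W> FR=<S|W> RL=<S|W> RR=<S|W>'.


after cmd 1 (t=16): FL=S FR=S RL=S RR=S
after cmd 2 (t=17): FL=S FR=S RL=S RR=S
after cmd 3 (t=26): FL=S FR=S RL=S RR=S
after cmd 4 (t=37): FL=S FR=S RL=W RR=W
after cmd 5 (t=38): FL=S FR=S RL=S RR=S
after cmd 6 (t=50): FL=S FR=S RL=S RR=S

start t=10: FL=W FR=W RL=W RR=W
cmd 1: advance +6 → t=16, phase=(3,3,2,2) → FL=S FR=S RL=S RR=S
cmd 2: advance +1 → t=17, phase=(4,4,3,3) → FL=S FR=S RL=S RR=S
cmd 3: advance +9 → t=26, phase=(1,1,0,0) → FL=S FR=S RL=S RR=S
cmd 4: advance +11 → t=37, phase=(0,0,11,11) → FL=S FR=S RL=W RR=W
cmd 5: advance +1 → t=38, phase=(1,1,0,0) → FL=S FR=S RL=S RR=S
cmd 6: advance +12 → t=50, phase=(1,1,0,0) → FL=S FR=S RL=S RR=S


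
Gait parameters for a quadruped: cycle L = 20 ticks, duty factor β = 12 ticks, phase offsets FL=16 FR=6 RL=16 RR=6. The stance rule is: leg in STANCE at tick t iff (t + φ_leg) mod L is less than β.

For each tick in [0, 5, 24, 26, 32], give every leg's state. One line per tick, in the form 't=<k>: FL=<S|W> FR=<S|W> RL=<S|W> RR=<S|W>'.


t=0: phase=(16,6,16,6) vs β=12 → FL=W FR=S RL=W RR=S
t=5: phase=(1,11,1,11) vs β=12 → FL=S FR=S RL=S RR=S
t=24: phase=(0,10,0,10) vs β=12 → FL=S FR=S RL=S RR=S
t=26: phase=(2,12,2,12) vs β=12 → FL=S FR=W RL=S RR=W
t=32: phase=(8,18,8,18) vs β=12 → FL=S FR=W RL=S RR=W

t=0: FL=W FR=S RL=W RR=S
t=5: FL=S FR=S RL=S RR=S
t=24: FL=S FR=S RL=S RR=S
t=26: FL=S FR=W RL=S RR=W
t=32: FL=S FR=W RL=S RR=W


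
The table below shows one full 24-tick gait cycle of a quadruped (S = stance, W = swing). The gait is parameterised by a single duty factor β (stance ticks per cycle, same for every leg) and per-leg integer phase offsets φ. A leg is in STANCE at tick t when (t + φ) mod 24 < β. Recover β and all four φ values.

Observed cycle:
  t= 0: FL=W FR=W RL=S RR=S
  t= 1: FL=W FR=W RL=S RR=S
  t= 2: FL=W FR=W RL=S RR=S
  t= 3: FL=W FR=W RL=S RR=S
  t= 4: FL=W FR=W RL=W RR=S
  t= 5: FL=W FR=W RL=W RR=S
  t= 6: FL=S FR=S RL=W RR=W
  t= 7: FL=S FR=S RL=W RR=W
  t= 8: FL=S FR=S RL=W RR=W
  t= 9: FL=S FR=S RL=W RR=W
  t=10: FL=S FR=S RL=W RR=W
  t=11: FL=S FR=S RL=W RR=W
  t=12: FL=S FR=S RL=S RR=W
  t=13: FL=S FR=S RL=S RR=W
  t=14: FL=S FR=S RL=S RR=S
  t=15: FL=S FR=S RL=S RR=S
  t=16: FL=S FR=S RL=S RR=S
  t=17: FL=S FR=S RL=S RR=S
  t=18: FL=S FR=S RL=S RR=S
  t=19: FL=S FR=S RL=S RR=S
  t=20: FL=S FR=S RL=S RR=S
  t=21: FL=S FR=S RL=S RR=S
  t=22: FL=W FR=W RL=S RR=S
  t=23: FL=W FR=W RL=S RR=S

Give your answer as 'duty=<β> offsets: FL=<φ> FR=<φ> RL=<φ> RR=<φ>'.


duty β = stance ticks per leg = 16
FL: stance ticks = 16; W→S at t=6 → φ=18
FR: stance ticks = 16; W→S at t=6 → φ=18
RL: stance ticks = 16; W→S at t=12 → φ=12
RR: stance ticks = 16; W→S at t=14 → φ=10

duty=16 offsets: FL=18 FR=18 RL=12 RR=10


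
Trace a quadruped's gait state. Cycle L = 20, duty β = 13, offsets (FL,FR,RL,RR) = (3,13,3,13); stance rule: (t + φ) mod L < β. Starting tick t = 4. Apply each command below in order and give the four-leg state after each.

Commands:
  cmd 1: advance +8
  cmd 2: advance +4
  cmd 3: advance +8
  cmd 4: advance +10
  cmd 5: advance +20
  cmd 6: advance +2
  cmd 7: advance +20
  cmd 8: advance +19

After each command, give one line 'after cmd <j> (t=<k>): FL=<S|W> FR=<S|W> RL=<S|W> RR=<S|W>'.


start t=4: FL=S FR=W RL=S RR=W
cmd 1: advance +8 → t=12, phase=(15,5,15,5) → FL=W FR=S RL=W RR=S
cmd 2: advance +4 → t=16, phase=(19,9,19,9) → FL=W FR=S RL=W RR=S
cmd 3: advance +8 → t=24, phase=(7,17,7,17) → FL=S FR=W RL=S RR=W
cmd 4: advance +10 → t=34, phase=(17,7,17,7) → FL=W FR=S RL=W RR=S
cmd 5: advance +20 → t=54, phase=(17,7,17,7) → FL=W FR=S RL=W RR=S
cmd 6: advance +2 → t=56, phase=(19,9,19,9) → FL=W FR=S RL=W RR=S
cmd 7: advance +20 → t=76, phase=(19,9,19,9) → FL=W FR=S RL=W RR=S
cmd 8: advance +19 → t=95, phase=(18,8,18,8) → FL=W FR=S RL=W RR=S

after cmd 1 (t=12): FL=W FR=S RL=W RR=S
after cmd 2 (t=16): FL=W FR=S RL=W RR=S
after cmd 3 (t=24): FL=S FR=W RL=S RR=W
after cmd 4 (t=34): FL=W FR=S RL=W RR=S
after cmd 5 (t=54): FL=W FR=S RL=W RR=S
after cmd 6 (t=56): FL=W FR=S RL=W RR=S
after cmd 7 (t=76): FL=W FR=S RL=W RR=S
after cmd 8 (t=95): FL=W FR=S RL=W RR=S


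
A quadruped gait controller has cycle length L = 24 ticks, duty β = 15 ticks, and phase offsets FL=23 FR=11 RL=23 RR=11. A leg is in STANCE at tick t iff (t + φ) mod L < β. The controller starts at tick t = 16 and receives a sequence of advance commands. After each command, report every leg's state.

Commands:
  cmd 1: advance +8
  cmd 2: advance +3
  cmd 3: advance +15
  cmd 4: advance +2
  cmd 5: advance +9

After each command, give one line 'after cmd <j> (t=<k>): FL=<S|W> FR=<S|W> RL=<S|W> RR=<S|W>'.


start t=16: FL=W FR=S RL=W RR=S
cmd 1: advance +8 → t=24, phase=(23,11,23,11) → FL=W FR=S RL=W RR=S
cmd 2: advance +3 → t=27, phase=(2,14,2,14) → FL=S FR=S RL=S RR=S
cmd 3: advance +15 → t=42, phase=(17,5,17,5) → FL=W FR=S RL=W RR=S
cmd 4: advance +2 → t=44, phase=(19,7,19,7) → FL=W FR=S RL=W RR=S
cmd 5: advance +9 → t=53, phase=(4,16,4,16) → FL=S FR=W RL=S RR=W

after cmd 1 (t=24): FL=W FR=S RL=W RR=S
after cmd 2 (t=27): FL=S FR=S RL=S RR=S
after cmd 3 (t=42): FL=W FR=S RL=W RR=S
after cmd 4 (t=44): FL=W FR=S RL=W RR=S
after cmd 5 (t=53): FL=S FR=W RL=S RR=W


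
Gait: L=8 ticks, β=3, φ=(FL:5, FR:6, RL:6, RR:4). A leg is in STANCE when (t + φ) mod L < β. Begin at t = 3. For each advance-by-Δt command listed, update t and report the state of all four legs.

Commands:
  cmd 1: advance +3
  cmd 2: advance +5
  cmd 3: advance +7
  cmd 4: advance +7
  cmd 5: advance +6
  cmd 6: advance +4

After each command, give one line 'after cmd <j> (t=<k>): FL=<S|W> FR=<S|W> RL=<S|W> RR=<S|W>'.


start t=3: FL=S FR=S RL=S RR=W
cmd 1: advance +3 → t=6, phase=(3,4,4,2) → FL=W FR=W RL=W RR=S
cmd 2: advance +5 → t=11, phase=(0,1,1,7) → FL=S FR=S RL=S RR=W
cmd 3: advance +7 → t=18, phase=(7,0,0,6) → FL=W FR=S RL=S RR=W
cmd 4: advance +7 → t=25, phase=(6,7,7,5) → FL=W FR=W RL=W RR=W
cmd 5: advance +6 → t=31, phase=(4,5,5,3) → FL=W FR=W RL=W RR=W
cmd 6: advance +4 → t=35, phase=(0,1,1,7) → FL=S FR=S RL=S RR=W

after cmd 1 (t=6): FL=W FR=W RL=W RR=S
after cmd 2 (t=11): FL=S FR=S RL=S RR=W
after cmd 3 (t=18): FL=W FR=S RL=S RR=W
after cmd 4 (t=25): FL=W FR=W RL=W RR=W
after cmd 5 (t=31): FL=W FR=W RL=W RR=W
after cmd 6 (t=35): FL=S FR=S RL=S RR=W


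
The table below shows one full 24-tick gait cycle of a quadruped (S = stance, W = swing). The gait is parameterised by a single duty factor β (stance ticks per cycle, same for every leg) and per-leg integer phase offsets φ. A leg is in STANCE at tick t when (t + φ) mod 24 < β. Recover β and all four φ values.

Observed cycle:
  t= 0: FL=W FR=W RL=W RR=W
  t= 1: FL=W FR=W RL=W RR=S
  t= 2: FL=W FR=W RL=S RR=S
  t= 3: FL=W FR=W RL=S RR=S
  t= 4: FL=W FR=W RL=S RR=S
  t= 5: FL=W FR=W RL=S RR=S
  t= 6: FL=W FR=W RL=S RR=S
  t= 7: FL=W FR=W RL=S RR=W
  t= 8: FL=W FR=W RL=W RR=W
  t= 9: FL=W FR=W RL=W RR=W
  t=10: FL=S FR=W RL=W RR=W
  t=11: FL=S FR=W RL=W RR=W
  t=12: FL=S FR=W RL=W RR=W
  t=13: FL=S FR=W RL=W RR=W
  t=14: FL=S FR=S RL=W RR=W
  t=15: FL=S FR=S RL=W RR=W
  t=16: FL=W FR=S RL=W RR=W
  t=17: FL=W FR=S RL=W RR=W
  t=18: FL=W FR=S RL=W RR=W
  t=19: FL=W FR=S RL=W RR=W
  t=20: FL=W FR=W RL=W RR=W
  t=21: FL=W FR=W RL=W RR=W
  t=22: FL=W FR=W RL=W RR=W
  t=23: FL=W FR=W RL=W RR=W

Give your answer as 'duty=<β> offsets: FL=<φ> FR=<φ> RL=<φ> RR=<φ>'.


duty=6 offsets: FL=14 FR=10 RL=22 RR=23

duty β = stance ticks per leg = 6
FL: stance ticks = 6; W→S at t=10 → φ=14
FR: stance ticks = 6; W→S at t=14 → φ=10
RL: stance ticks = 6; W→S at t=2 → φ=22
RR: stance ticks = 6; W→S at t=1 → φ=23


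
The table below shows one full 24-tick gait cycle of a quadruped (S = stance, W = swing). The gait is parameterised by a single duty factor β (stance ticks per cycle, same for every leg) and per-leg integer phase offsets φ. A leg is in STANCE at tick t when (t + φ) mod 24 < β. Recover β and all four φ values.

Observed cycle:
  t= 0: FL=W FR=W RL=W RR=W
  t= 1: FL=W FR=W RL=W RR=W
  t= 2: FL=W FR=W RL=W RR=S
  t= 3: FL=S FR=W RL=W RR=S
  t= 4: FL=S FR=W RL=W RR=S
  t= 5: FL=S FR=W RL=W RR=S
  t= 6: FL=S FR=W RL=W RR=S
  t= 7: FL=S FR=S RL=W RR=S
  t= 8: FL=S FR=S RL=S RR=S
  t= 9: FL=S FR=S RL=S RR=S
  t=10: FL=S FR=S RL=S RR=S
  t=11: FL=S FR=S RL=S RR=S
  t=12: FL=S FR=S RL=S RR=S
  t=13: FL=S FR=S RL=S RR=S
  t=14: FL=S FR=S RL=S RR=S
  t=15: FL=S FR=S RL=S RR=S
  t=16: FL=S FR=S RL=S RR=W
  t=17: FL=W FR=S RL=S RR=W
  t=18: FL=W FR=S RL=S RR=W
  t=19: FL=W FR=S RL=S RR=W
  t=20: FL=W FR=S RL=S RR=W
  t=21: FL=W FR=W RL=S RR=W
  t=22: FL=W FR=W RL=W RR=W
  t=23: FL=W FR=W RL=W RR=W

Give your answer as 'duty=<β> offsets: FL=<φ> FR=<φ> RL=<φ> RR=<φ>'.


duty β = stance ticks per leg = 14
FL: stance ticks = 14; W→S at t=3 → φ=21
FR: stance ticks = 14; W→S at t=7 → φ=17
RL: stance ticks = 14; W→S at t=8 → φ=16
RR: stance ticks = 14; W→S at t=2 → φ=22

duty=14 offsets: FL=21 FR=17 RL=16 RR=22
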